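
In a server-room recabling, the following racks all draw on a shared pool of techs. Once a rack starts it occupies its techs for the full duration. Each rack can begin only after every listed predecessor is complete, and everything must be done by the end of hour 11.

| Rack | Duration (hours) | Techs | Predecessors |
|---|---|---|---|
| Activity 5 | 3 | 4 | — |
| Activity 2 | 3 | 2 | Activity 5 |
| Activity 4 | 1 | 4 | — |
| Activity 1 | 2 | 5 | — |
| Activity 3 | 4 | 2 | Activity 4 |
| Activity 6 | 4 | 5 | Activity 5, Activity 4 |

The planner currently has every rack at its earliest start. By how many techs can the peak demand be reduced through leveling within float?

Early-start peak: h1:13  h2:11  h3:6  h4:9  h5:9  h6:7  h7:5  h8:0  h9:0  h10:0  h11:0 ⇒ 13.
Leveled (Activity 5@1, Activity 2@4, Activity 4@4, Activity 1@5, Activity 3@7, Activity 6@7): h1:4  h2:4  h3:4  h4:6  h5:7  h6:7  h7:7  h8:7  h9:7  h10:7  h11:0 ⇒ 7.
Reduction 13 − 7 = 6.

6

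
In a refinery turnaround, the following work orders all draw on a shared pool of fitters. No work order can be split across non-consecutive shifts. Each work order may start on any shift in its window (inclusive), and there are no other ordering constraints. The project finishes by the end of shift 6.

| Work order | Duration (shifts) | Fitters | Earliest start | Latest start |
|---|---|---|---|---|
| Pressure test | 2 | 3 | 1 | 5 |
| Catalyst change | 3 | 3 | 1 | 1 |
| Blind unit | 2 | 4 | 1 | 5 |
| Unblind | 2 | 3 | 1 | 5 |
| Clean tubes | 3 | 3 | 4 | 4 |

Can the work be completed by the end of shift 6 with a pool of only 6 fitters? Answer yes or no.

Total fitter-shifts = 38; over 6 shifts the average is 38/6 > 6, so some shift must exceed 6.

no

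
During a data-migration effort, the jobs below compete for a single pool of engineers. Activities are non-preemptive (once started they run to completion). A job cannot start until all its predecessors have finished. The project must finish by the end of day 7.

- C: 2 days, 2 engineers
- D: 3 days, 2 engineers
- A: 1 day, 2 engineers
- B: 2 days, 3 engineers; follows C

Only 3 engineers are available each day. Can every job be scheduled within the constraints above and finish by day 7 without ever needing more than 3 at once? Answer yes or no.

no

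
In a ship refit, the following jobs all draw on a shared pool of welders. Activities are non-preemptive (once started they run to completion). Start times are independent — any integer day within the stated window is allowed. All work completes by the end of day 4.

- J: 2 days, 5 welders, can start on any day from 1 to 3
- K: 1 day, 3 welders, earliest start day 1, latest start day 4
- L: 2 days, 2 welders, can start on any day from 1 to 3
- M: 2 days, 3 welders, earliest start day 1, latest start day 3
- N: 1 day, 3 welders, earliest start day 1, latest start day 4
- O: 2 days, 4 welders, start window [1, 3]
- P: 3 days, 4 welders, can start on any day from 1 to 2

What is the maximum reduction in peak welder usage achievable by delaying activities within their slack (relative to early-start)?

Early-start peak: d1:24  d2:18  d3:4  d4:0 ⇒ 24.
Leveled (J@1, K@4, L@3, M@1, N@4, O@3, P@1): d1:12  d2:12  d3:10  d4:12 ⇒ 12.
Reduction 24 − 12 = 12.

12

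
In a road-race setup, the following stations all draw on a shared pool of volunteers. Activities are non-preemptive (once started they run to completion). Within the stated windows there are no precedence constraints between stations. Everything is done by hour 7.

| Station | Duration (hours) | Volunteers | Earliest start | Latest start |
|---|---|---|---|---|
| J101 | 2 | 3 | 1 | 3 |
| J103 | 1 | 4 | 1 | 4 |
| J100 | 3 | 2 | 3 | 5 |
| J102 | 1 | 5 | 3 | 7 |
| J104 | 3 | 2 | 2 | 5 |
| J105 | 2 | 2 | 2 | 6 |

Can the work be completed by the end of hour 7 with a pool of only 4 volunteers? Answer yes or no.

no

Total volunteer-hours = 31; over 7 hours the average is 31/7 > 4, so some hour must exceed 4.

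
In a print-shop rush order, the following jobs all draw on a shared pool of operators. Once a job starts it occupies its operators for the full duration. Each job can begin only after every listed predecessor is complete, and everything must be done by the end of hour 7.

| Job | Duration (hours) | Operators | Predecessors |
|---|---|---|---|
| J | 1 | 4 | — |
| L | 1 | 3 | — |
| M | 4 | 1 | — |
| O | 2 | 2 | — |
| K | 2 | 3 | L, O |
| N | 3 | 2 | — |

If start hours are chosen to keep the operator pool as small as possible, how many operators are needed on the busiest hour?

Early-start (J@1, L@1, M@1, O@1, K@3, N@1) gives peak 12: h1:12  h2:5  h3:6  h4:4  h5:0  h6:0  h7:0.
Shift L→5, M→4, O→2, K→6, N→2.
Schedule J@1, L@5, M@4, O@2, K@6, N@2: h1:4  h2:4  h3:4  h4:3  h5:4  h6:4  h7:4 — peak 4.
Total operator-hours = 27 over 7 hours ⇒ peak ≥ ⌈27/7⌉ = 4, so 4 is optimal.

4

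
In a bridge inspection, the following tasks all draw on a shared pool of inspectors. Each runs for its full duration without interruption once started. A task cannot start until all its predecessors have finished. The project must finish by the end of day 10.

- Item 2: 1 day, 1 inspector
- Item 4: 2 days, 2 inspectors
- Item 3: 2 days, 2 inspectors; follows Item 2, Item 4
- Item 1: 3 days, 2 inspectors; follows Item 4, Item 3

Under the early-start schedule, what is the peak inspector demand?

3

Early-start schedule: Item 2@1, Item 4@1, Item 3@3, Item 1@5.
Load per day: day 1: 3, day 2: 2, day 3: 2, day 4: 2, day 5: 2, day 6: 2, day 7: 2, day 8: 0, day 9: 0, day 10: 0.
Peak is 3.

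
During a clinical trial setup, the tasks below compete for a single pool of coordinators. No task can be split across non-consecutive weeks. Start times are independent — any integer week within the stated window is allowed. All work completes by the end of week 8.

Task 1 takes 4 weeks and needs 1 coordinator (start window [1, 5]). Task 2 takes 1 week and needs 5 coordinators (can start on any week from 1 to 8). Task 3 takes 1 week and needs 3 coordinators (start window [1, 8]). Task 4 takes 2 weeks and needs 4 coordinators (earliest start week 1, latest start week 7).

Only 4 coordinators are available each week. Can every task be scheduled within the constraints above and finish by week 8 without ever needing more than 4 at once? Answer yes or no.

The minimum achievable peak is 5; 4 < 5, so no feasible schedule stays within the cap.

no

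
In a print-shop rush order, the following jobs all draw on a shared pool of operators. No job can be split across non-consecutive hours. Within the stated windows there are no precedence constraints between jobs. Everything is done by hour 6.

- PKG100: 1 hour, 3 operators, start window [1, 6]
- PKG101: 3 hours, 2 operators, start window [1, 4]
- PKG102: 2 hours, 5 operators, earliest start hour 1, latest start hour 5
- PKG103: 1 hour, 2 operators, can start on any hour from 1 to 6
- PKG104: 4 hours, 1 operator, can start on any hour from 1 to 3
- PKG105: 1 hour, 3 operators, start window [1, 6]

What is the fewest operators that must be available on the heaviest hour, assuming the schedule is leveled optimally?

6

Early-start (PKG100@1, PKG101@1, PKG102@1, PKG103@1, PKG104@1, PKG105@1) gives peak 16: h1:16  h2:8  h3:3  h4:1  h5:0  h6:0.
Shift PKG102→4, PKG103→2, PKG105→3.
Schedule PKG100@1, PKG101@1, PKG102@4, PKG103@2, PKG104@1, PKG105@3: h1:6  h2:5  h3:6  h4:6  h5:5  h6:0 — peak 6.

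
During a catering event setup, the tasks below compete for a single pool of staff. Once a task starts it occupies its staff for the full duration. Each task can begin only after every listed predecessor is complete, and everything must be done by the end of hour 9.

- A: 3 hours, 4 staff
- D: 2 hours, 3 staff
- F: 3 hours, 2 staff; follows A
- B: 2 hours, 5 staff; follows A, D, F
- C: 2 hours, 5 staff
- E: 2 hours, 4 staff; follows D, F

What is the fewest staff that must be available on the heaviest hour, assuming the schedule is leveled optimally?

Early-start (A@1, D@1, F@4, B@7, C@1, E@7) gives peak 12: h1:12  h2:12  h3:4  h4:2  h5:2  h6:2  h7:9  h8:9  h9:0.
Shift C→3.
Schedule A@1, D@1, F@4, B@7, C@3, E@7: h1:7  h2:7  h3:9  h4:7  h5:2  h6:2  h7:9  h8:9  h9:0 — peak 9.

9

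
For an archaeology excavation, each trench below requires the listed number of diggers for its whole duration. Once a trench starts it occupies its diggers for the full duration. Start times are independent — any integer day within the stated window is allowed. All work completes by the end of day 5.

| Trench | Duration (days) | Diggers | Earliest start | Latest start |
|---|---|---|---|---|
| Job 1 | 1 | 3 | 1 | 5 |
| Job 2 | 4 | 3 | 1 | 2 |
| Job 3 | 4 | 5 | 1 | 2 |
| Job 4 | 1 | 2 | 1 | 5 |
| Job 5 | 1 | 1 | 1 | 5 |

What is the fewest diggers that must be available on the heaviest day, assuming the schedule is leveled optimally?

8

Early-start (Job 1@1, Job 2@1, Job 3@1, Job 4@1, Job 5@1) gives peak 14: d1:14  d2:8  d3:8  d4:8  d5:0.
Shift Job 3→2, Job 5→5.
Schedule Job 1@1, Job 2@1, Job 3@2, Job 4@1, Job 5@5: d1:8  d2:8  d3:8  d4:8  d5:6 — peak 8.
Total digger-days = 38 over 5 days ⇒ peak ≥ ⌈38/5⌉ = 8, so 8 is optimal.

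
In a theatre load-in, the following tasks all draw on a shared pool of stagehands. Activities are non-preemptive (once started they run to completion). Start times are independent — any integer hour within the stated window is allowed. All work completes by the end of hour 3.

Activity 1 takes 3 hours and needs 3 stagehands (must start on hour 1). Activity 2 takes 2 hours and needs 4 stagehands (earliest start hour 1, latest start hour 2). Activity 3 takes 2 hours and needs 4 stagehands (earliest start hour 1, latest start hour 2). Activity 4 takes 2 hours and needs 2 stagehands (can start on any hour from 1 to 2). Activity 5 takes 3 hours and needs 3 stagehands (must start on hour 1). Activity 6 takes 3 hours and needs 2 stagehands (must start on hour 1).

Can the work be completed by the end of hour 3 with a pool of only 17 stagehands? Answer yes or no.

no

The minimum achievable peak is 18; 17 < 18, so no feasible schedule stays within the cap.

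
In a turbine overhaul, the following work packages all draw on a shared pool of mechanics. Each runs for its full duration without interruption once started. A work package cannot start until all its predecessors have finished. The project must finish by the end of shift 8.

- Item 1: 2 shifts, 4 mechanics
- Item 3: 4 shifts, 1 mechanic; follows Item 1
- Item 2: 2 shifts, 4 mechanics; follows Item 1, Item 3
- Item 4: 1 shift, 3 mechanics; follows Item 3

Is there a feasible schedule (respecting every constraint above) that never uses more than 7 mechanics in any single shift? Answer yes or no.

Schedule Item 1@1, Item 3@3, Item 2@7, Item 4@7: s1:4  s2:4  s3:1  s4:1  s5:1  s6:1  s7:7  s8:4 — peak 7 ≤ 7.

yes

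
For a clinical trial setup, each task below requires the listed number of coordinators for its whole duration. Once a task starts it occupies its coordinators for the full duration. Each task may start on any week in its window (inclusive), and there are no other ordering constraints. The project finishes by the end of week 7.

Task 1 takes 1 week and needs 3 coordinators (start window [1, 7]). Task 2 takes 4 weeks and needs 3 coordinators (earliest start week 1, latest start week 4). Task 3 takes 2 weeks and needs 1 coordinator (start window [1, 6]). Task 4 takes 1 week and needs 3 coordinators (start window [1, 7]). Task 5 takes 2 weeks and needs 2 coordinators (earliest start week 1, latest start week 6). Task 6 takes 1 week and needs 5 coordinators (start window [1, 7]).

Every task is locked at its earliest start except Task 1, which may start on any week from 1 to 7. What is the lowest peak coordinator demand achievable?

14

Task 1@1: w1:17  w2:6  w3:3  w4:3  w5:0  w6:0  w7:0 → peak 17
Task 1@2: w1:14  w2:9  w3:3  w4:3  w5:0  w6:0  w7:0 → peak 14
Task 1@3: w1:14  w2:6  w3:6  w4:3  w5:0  w6:0  w7:0 → peak 14
Task 1@4: w1:14  w2:6  w3:3  w4:6  w5:0  w6:0  w7:0 → peak 14
Task 1@5: w1:14  w2:6  w3:3  w4:3  w5:3  w6:0  w7:0 → peak 14
Task 1@6: w1:14  w2:6  w3:3  w4:3  w5:0  w6:3  w7:0 → peak 14
Task 1@7: w1:14  w2:6  w3:3  w4:3  w5:0  w6:0  w7:3 → peak 14
Best is Task 1@2, peak 14.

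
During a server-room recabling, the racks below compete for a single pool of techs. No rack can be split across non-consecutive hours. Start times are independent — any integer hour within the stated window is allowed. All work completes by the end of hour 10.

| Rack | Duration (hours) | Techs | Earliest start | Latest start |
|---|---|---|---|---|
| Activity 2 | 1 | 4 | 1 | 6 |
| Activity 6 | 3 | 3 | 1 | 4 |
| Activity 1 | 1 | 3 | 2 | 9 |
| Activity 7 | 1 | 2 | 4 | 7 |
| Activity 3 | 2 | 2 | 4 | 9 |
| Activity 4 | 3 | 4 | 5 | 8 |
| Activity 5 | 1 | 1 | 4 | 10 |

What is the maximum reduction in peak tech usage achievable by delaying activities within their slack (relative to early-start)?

3

Early-start peak: h1:7  h2:6  h3:3  h4:5  h5:6  h6:4  h7:4  h8:0  h9:0  h10:0 ⇒ 7.
Leveled (Activity 2@1, Activity 6@2, Activity 1@5, Activity 7@6, Activity 3@6, Activity 4@8, Activity 5@4): h1:4  h2:3  h3:3  h4:4  h5:3  h6:4  h7:2  h8:4  h9:4  h10:4 ⇒ 4.
Reduction 7 − 4 = 3.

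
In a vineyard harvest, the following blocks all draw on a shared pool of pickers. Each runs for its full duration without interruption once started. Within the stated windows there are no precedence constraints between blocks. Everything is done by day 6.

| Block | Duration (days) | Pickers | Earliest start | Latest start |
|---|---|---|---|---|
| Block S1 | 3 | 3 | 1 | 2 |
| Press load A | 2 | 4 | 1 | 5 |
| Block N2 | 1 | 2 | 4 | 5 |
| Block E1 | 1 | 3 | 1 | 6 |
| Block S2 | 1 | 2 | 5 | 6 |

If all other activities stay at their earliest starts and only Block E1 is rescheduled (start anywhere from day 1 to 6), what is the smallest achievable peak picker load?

Block E1@1: d1:10  d2:7  d3:3  d4:2  d5:2  d6:0 → peak 10
Block E1@2: d1:7  d2:10  d3:3  d4:2  d5:2  d6:0 → peak 10
Block E1@3: d1:7  d2:7  d3:6  d4:2  d5:2  d6:0 → peak 7
Block E1@4: d1:7  d2:7  d3:3  d4:5  d5:2  d6:0 → peak 7
Block E1@5: d1:7  d2:7  d3:3  d4:2  d5:5  d6:0 → peak 7
Block E1@6: d1:7  d2:7  d3:3  d4:2  d5:2  d6:3 → peak 7
Best is Block E1@3, peak 7.

7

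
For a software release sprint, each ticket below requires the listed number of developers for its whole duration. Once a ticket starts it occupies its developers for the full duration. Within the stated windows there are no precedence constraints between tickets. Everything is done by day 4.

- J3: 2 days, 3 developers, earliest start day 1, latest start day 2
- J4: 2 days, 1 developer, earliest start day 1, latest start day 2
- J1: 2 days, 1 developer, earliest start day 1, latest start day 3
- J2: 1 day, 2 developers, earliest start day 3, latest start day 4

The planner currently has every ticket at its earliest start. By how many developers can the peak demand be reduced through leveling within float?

Early-start peak: d1:5  d2:5  d3:2  d4:0 ⇒ 5.
Leveled (J3@1, J4@1, J1@3, J2@3): d1:4  d2:4  d3:3  d4:1 ⇒ 4.
Reduction 5 − 4 = 1.

1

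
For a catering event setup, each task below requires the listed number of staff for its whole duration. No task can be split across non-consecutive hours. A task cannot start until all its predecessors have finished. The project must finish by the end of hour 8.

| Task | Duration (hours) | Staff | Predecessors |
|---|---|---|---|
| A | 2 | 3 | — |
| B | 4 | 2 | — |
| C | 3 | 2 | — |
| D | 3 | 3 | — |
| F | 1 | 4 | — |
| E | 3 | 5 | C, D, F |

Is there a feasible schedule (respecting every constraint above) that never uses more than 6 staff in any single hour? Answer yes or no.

The minimum achievable peak is 7; 6 < 7, so no feasible schedule stays within the cap.

no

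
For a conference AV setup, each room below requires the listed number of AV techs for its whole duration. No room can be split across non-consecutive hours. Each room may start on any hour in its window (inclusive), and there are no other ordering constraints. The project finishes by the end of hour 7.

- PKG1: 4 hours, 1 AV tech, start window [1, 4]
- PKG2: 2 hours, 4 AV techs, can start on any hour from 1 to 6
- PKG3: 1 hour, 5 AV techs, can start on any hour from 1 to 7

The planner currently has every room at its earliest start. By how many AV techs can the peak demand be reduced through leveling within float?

5

Early-start peak: h1:10  h2:5  h3:1  h4:1  h5:0  h6:0  h7:0 ⇒ 10.
Leveled (PKG1@1, PKG2@1, PKG3@5): h1:5  h2:5  h3:1  h4:1  h5:5  h6:0  h7:0 ⇒ 5.
Reduction 10 − 5 = 5.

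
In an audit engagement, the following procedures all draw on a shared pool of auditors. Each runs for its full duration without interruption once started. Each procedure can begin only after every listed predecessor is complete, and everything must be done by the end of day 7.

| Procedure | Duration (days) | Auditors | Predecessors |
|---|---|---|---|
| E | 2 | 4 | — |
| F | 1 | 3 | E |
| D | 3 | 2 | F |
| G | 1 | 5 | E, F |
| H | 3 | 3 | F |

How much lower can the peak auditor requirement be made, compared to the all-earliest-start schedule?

5

Early-start peak: d1:4  d2:4  d3:3  d4:10  d5:5  d6:5  d7:0 ⇒ 10.
Leveled (E@1, F@3, D@4, G@7, H@4): d1:4  d2:4  d3:3  d4:5  d5:5  d6:5  d7:5 ⇒ 5.
Reduction 10 − 5 = 5.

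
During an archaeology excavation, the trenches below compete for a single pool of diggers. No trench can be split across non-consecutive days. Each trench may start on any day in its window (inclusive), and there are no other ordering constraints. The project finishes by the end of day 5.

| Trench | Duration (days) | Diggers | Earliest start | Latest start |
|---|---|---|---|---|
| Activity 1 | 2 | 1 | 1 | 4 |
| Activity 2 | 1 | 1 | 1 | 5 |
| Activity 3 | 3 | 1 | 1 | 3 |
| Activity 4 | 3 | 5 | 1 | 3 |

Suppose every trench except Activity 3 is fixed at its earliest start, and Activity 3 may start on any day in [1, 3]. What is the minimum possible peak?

7

Activity 3@1: d1:8  d2:7  d3:6  d4:0  d5:0 → peak 8
Activity 3@2: d1:7  d2:7  d3:6  d4:1  d5:0 → peak 7
Activity 3@3: d1:7  d2:6  d3:6  d4:1  d5:1 → peak 7
Best is Activity 3@2, peak 7.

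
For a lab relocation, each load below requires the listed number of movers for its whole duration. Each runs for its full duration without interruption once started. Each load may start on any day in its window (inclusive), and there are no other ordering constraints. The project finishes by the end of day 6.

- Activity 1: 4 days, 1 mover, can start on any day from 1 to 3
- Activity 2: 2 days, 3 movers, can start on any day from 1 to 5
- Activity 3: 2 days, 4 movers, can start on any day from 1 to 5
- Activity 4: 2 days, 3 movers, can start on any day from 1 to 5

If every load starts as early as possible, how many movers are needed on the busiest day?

11

Early-start schedule: Activity 1@1, Activity 2@1, Activity 3@1, Activity 4@1.
Load per day: day 1: 11, day 2: 11, day 3: 1, day 4: 1, day 5: 0, day 6: 0.
Peak is 11.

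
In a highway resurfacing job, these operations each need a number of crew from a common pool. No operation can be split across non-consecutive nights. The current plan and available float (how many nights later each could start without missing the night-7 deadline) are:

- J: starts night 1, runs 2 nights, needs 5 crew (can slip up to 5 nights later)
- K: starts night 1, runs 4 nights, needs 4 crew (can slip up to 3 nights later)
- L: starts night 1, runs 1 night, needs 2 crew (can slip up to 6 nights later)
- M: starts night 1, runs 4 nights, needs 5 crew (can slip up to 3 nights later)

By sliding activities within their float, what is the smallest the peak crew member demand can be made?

9

Early-start (J@1, K@1, L@1, M@1) gives peak 16: n1:16  n2:14  n3:9  n4:9  n5:0  n6:0  n7:0.
Shift L→3, M→4.
Schedule J@1, K@1, L@3, M@4: n1:9  n2:9  n3:6  n4:9  n5:5  n6:5  n7:5 — peak 9.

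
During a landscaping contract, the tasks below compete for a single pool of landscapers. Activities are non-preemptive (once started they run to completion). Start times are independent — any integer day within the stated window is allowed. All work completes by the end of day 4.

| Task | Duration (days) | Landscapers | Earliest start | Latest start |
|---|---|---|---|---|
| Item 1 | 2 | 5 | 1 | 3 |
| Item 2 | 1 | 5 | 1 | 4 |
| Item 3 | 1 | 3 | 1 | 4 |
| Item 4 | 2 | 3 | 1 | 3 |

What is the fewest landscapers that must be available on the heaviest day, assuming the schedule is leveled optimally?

8

Early-start (Item 1@1, Item 2@1, Item 3@1, Item 4@1) gives peak 16: d1:16  d2:8  d3:0  d4:0.
Shift Item 2→3, Item 4→2.
Schedule Item 1@1, Item 2@3, Item 3@1, Item 4@2: d1:8  d2:8  d3:8  d4:0 — peak 8.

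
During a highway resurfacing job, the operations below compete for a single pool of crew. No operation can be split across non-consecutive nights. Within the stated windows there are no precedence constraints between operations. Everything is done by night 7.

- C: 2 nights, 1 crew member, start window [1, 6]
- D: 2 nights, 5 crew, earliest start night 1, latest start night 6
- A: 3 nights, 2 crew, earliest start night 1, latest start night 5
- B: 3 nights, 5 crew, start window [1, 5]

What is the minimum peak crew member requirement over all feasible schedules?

Early-start (C@1, D@1, A@1, B@1) gives peak 13: n1:13  n2:13  n3:7  n4:0  n5:0  n6:0  n7:0.
Shift A→3, B→3.
Schedule C@1, D@1, A@3, B@3: n1:6  n2:6  n3:7  n4:7  n5:7  n6:0  n7:0 — peak 7.

7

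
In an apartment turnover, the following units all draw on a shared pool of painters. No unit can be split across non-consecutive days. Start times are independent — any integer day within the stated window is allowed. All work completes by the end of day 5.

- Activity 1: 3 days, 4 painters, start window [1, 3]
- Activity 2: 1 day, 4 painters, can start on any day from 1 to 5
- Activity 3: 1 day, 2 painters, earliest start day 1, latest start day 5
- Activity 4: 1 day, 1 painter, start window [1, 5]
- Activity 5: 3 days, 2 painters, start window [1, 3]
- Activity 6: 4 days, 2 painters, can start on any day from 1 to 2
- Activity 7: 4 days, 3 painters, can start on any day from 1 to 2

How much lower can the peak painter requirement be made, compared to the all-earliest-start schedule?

Early-start peak: d1:18  d2:11  d3:11  d4:5  d5:0 ⇒ 18.
Leveled (Activity 1@1, Activity 2@1, Activity 3@1, Activity 4@1, Activity 5@2, Activity 6@2, Activity 7@2): d1:11  d2:11  d3:11  d4:7  d5:5 ⇒ 11.
Reduction 18 − 11 = 7.

7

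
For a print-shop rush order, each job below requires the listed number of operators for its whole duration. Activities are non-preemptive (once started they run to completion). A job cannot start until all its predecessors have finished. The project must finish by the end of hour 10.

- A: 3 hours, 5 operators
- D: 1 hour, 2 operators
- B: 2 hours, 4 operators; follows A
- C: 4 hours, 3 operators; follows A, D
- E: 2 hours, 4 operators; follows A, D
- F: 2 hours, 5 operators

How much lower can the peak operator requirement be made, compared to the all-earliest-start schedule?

5

Early-start peak: h1:12  h2:10  h3:5  h4:11  h5:11  h6:3  h7:3  h8:0  h9:0  h10:0 ⇒ 12.
Leveled (A@1, D@1, B@4, C@4, E@6, F@8): h1:7  h2:5  h3:5  h4:7  h5:7  h6:7  h7:7  h8:5  h9:5  h10:0 ⇒ 7.
Reduction 12 − 7 = 5.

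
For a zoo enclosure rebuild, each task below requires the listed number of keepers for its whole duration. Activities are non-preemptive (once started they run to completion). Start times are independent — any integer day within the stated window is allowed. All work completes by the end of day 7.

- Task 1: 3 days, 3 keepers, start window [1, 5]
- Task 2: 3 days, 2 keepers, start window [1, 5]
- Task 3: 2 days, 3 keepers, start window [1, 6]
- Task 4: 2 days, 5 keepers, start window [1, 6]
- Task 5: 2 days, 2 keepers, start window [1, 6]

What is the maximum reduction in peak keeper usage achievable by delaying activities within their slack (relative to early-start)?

10

Early-start peak: d1:15  d2:15  d3:5  d4:0  d5:0  d6:0  d7:0 ⇒ 15.
Leveled (Task 1@1, Task 2@1, Task 3@4, Task 4@6, Task 5@4): d1:5  d2:5  d3:5  d4:5  d5:5  d6:5  d7:5 ⇒ 5.
Reduction 15 − 5 = 10.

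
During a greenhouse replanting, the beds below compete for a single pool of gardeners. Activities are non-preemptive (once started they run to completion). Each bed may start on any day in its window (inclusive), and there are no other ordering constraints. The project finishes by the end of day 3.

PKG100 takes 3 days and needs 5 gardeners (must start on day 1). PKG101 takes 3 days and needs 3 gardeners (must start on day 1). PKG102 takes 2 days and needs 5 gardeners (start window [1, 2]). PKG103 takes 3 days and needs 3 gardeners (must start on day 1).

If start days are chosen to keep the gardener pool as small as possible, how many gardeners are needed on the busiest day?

Schedule PKG100@1, PKG101@1, PKG102@1, PKG103@1: d1:16  d2:16  d3:11 — peak 16.
No arrangement of the 2 feasible schedules does better.

16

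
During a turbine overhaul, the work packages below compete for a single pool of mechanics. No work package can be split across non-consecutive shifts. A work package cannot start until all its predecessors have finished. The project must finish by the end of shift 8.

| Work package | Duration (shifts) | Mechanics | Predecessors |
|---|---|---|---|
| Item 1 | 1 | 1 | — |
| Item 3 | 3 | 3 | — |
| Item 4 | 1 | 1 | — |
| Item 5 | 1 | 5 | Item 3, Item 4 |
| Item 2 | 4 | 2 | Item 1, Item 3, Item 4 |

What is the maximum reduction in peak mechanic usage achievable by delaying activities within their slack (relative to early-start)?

Early-start peak: s1:5  s2:3  s3:3  s4:7  s5:2  s6:2  s7:2  s8:0 ⇒ 7.
Leveled (Item 1@1, Item 3@1, Item 4@1, Item 5@4, Item 2@5): s1:5  s2:3  s3:3  s4:5  s5:2  s6:2  s7:2  s8:2 ⇒ 5.
Reduction 7 − 5 = 2.

2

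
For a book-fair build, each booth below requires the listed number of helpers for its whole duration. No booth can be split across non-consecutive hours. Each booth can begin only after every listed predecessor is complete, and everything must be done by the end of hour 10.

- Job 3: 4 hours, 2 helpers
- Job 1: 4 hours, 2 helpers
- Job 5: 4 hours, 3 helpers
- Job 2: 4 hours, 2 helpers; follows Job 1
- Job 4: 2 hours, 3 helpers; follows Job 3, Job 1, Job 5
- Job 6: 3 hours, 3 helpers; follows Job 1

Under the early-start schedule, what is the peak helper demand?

Early-start schedule: Job 3@1, Job 1@1, Job 5@1, Job 2@5, Job 4@5, Job 6@5.
Load per hour: hour 1: 7, hour 2: 7, hour 3: 7, hour 4: 7, hour 5: 8, hour 6: 8, hour 7: 5, hour 8: 2, hour 9: 0, hour 10: 0.
Peak is 8.

8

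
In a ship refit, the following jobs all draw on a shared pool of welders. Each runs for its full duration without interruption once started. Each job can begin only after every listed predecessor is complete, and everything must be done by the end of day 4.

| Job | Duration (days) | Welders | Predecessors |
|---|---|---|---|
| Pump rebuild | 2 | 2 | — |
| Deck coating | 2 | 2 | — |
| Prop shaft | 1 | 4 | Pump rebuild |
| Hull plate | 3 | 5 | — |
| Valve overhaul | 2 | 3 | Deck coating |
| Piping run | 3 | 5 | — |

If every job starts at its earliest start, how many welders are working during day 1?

At early start, day 1 has: Pump rebuild, Deck coating, Hull plate, Piping run.
Demand: 2 + 2 + 5 + 5 = 14.

14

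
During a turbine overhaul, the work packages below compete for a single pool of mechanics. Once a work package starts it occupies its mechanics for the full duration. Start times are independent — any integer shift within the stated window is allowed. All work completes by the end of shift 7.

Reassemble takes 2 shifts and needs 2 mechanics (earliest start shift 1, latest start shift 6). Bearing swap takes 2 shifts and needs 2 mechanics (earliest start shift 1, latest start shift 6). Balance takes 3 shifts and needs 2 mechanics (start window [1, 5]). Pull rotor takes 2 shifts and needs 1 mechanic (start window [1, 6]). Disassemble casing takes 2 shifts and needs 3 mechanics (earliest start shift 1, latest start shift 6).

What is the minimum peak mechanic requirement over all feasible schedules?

Early-start (Reassemble@1, Bearing swap@1, Balance@1, Pull rotor@1, Disassemble casing@1) gives peak 10: s1:10  s2:10  s3:2  s4:0  s5:0  s6:0  s7:0.
Shift Balance→3, Pull rotor→3, Disassemble casing→6.
Schedule Reassemble@1, Bearing swap@1, Balance@3, Pull rotor@3, Disassemble casing@6: s1:4  s2:4  s3:3  s4:3  s5:2  s6:3  s7:3 — peak 4.
Total mechanic-shifts = 22 over 7 shifts ⇒ peak ≥ ⌈22/7⌉ = 4, so 4 is optimal.

4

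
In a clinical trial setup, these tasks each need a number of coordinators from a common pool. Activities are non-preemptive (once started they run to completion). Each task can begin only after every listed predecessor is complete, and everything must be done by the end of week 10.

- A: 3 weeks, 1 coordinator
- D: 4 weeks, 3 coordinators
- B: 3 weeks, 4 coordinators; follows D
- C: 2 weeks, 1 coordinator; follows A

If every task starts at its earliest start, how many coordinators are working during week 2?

At early start, week 2 has: A, D.
Demand: 1 + 3 = 4.

4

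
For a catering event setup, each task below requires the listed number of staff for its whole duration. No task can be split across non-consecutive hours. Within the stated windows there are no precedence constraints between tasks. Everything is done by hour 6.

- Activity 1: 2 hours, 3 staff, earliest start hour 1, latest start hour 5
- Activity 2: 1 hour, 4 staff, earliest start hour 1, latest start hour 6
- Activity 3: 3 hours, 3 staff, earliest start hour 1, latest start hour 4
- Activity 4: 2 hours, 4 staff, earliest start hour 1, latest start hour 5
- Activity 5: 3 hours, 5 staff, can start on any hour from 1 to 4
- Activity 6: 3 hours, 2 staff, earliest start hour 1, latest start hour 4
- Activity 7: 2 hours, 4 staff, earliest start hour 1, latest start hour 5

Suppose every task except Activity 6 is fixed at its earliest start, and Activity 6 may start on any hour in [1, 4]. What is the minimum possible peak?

23

Activity 6@1: h1:25  h2:21  h3:10  h4:0  h5:0  h6:0 → peak 25
Activity 6@2: h1:23  h2:21  h3:10  h4:2  h5:0  h6:0 → peak 23
Activity 6@3: h1:23  h2:19  h3:10  h4:2  h5:2  h6:0 → peak 23
Activity 6@4: h1:23  h2:19  h3:8  h4:2  h5:2  h6:2 → peak 23
Best is Activity 6@2, peak 23.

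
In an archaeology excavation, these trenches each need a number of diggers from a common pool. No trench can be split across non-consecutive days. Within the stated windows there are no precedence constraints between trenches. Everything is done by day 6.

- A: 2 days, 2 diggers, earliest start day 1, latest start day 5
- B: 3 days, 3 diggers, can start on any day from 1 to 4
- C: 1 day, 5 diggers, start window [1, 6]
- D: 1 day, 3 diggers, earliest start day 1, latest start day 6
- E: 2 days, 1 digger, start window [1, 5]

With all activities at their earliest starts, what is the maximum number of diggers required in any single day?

14

Early-start schedule: A@1, B@1, C@1, D@1, E@1.
Load per day: day 1: 14, day 2: 6, day 3: 3, day 4: 0, day 5: 0, day 6: 0.
Peak is 14.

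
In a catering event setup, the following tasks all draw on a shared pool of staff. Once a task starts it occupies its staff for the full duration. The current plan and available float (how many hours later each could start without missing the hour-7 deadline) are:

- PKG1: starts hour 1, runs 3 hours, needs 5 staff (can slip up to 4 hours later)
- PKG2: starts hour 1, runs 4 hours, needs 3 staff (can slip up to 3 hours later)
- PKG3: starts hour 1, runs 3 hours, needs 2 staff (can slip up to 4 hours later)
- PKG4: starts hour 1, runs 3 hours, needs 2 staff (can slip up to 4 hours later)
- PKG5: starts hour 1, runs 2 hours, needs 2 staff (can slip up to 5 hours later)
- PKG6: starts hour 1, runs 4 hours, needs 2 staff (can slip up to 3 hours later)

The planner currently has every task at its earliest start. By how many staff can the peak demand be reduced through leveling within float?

Early-start peak: h1:16  h2:16  h3:14  h4:5  h5:0  h6:0  h7:0 ⇒ 16.
Leveled (PKG1@1, PKG2@1, PKG3@4, PKG4@5, PKG5@5, PKG6@4): h1:8  h2:8  h3:8  h4:7  h5:8  h6:8  h7:4 ⇒ 8.
Reduction 16 − 8 = 8.

8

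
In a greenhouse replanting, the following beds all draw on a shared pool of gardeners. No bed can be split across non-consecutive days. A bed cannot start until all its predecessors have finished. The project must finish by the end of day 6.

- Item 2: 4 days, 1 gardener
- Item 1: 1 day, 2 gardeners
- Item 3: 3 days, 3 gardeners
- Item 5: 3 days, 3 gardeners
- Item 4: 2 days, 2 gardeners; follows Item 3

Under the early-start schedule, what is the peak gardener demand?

Early-start schedule: Item 2@1, Item 1@1, Item 3@1, Item 5@1, Item 4@4.
Load per day: day 1: 9, day 2: 7, day 3: 7, day 4: 3, day 5: 2, day 6: 0.
Peak is 9.

9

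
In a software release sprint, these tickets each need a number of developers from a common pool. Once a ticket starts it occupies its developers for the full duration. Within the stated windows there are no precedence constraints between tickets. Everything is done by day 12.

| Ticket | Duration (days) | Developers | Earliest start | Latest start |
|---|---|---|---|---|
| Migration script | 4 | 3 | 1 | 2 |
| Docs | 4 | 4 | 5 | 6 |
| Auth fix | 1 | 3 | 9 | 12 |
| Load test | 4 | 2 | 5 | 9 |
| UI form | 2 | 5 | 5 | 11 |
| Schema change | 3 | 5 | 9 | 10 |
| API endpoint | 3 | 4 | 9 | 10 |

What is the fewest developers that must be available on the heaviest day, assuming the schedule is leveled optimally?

11

Early-start (Migration script@1, Docs@5, Auth fix@9, Load test@5, UI form@5, Schema change@9, API endpoint@9) gives peak 12: d1:3  d2:3  d3:3  d4:3  d5:11  d6:11  d7:6  d8:6  d9:12  d10:9  d11:9  d12:0.
Shift API endpoint→10.
Schedule Migration script@1, Docs@5, Auth fix@9, Load test@5, UI form@5, Schema change@9, API endpoint@10: d1:3  d2:3  d3:3  d4:3  d5:11  d6:11  d7:6  d8:6  d9:8  d10:9  d11:9  d12:4 — peak 11.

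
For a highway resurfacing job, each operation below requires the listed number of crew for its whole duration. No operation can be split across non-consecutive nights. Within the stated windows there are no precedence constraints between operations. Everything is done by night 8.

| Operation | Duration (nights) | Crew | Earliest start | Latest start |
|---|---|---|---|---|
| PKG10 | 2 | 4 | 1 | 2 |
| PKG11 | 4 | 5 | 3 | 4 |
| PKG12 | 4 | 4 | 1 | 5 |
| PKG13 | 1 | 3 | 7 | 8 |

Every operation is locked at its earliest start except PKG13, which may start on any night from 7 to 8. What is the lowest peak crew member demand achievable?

9

PKG13@7: n1:8  n2:8  n3:9  n4:9  n5:5  n6:5  n7:3  n8:0 → peak 9
PKG13@8: n1:8  n2:8  n3:9  n4:9  n5:5  n6:5  n7:0  n8:3 → peak 9
Best is PKG13@7, peak 9.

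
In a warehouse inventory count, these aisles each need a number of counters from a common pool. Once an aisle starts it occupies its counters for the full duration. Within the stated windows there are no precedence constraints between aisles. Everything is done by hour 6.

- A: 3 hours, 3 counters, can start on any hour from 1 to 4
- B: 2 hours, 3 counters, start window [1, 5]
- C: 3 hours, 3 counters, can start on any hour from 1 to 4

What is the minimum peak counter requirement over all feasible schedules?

6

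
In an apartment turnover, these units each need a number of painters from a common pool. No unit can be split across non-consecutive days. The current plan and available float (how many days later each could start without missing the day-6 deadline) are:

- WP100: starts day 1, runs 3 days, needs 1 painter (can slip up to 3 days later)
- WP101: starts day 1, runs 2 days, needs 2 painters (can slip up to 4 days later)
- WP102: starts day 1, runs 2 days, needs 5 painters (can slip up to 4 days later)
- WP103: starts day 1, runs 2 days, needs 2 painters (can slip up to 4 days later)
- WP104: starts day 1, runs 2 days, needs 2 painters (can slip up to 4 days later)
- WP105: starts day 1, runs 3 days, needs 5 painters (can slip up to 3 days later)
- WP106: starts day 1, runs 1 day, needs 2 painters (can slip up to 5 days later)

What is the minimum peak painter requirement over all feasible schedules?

Early-start (WP100@1, WP101@1, WP102@1, WP103@1, WP104@1, WP105@1, WP106@1) gives peak 19: d1:19  d2:17  d3:6  d4:0  d5:0  d6:0.
Shift WP103→3, WP104→5, WP105→3, WP106→6.
Schedule WP100@1, WP101@1, WP102@1, WP103@3, WP104@5, WP105@3, WP106@6: d1:8  d2:8  d3:8  d4:7  d5:7  d6:4 — peak 8.

8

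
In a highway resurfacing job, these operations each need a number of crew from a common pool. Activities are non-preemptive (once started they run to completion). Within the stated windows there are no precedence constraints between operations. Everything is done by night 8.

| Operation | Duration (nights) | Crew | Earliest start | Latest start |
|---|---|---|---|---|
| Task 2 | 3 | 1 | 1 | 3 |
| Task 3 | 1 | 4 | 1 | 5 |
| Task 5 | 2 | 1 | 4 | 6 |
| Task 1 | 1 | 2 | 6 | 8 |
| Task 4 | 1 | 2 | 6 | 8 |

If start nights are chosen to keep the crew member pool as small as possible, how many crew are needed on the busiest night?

Early-start (Task 2@1, Task 3@1, Task 5@4, Task 1@6, Task 4@6) gives peak 5: n1:5  n2:1  n3:1  n4:1  n5:1  n6:4  n7:0  n8:0.
Shift Task 3→4, Task 5→5, Task 4→7.
Schedule Task 2@1, Task 3@4, Task 5@5, Task 1@6, Task 4@7: n1:1  n2:1  n3:1  n4:4  n5:1  n6:3  n7:2  n8:0 — peak 4.

4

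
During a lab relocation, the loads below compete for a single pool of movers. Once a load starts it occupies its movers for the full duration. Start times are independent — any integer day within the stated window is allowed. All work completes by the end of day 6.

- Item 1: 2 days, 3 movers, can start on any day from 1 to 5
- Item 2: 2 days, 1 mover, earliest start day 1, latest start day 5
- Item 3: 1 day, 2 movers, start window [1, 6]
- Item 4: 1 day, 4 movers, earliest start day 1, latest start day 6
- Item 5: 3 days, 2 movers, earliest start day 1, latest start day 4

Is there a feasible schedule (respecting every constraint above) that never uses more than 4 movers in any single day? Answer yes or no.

yes

Schedule Item 1@1, Item 2@1, Item 3@3, Item 4@6, Item 5@3: d1:4  d2:4  d3:4  d4:2  d5:2  d6:4 — peak 4 ≤ 4.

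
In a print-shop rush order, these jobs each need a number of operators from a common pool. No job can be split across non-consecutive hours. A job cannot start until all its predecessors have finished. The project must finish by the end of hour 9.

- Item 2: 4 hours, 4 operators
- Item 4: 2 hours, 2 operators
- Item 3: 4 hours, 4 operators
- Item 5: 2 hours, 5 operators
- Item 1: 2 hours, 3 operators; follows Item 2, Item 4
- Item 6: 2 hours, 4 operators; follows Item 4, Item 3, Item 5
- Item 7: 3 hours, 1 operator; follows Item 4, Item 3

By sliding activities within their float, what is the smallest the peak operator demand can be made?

8

Early-start (Item 2@1, Item 4@1, Item 3@1, Item 5@1, Item 1@5, Item 6@5, Item 7@5) gives peak 15: h1:15  h2:15  h3:8  h4:8  h5:8  h6:8  h7:1  h8:0  h9:0.
Shift Item 4→5, Item 5→5, Item 1→7, Item 6→7, Item 7→7.
Schedule Item 2@1, Item 4@5, Item 3@1, Item 5@5, Item 1@7, Item 6@7, Item 7@7: h1:8  h2:8  h3:8  h4:8  h5:7  h6:7  h7:8  h8:8  h9:1 — peak 8.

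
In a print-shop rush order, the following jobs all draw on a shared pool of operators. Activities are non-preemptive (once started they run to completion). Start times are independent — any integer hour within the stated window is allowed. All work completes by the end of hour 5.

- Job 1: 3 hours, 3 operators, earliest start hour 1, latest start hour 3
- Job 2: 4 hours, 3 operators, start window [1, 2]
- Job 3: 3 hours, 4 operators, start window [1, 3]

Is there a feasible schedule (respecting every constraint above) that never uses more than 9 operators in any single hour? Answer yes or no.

The minimum achievable peak is 10; 9 < 10, so no feasible schedule stays within the cap.

no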